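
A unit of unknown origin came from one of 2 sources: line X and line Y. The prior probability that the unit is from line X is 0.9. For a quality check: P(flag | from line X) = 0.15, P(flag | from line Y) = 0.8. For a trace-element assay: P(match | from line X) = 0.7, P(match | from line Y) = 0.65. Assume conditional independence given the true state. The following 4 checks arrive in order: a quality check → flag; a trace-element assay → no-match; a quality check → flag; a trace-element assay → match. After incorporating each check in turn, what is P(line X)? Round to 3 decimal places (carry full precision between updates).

After a quality check='flag': P(line X) = 0.15·0.9000 / (0.15·0.9000 + 0.8·0.1000) ≈ 0.6279
After a trace-element assay='no-match': P(line X) = 0.3·0.6279 / (0.3·0.6279 + 0.35·0.3721) ≈ 0.5912
After a quality check='flag': P(line X) = 0.15·0.5912 / (0.15·0.5912 + 0.8·0.4088) ≈ 0.2133
After a trace-element assay='match': P(line X) = 0.7·0.2133 / (0.7·0.2133 + 0.65·0.7867) ≈ 0.2260

0.226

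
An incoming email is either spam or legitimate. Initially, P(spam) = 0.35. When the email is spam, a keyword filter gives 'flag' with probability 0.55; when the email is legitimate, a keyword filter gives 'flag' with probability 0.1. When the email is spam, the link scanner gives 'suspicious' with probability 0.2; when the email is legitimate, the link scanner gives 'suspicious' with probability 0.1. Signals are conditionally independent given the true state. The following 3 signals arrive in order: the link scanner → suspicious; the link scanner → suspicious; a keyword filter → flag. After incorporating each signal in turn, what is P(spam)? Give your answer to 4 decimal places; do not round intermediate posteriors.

Each posterior becomes the prior for the next update.
After the link scanner='suspicious': P(spam) = 0.2·0.3500 / (0.2·0.3500 + 0.1·0.6500) ≈ 0.5185
After the link scanner='suspicious': P(spam) = 0.2·0.5185 / (0.2·0.5185 + 0.1·0.4815) ≈ 0.6829
After a keyword filter='flag': P(spam) = 0.55·0.6829 / (0.55·0.6829 + 0.1·0.3171) ≈ 0.9222

0.9222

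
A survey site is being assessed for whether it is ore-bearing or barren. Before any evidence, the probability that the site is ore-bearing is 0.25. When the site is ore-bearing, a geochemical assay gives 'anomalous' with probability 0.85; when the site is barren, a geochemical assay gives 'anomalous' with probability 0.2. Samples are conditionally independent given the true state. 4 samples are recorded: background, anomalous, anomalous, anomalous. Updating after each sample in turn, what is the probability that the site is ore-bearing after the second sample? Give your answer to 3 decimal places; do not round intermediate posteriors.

After 'background': P(ore) = 0.15·0.2500 / (0.15·0.2500 + 0.8·0.7500) ≈ 0.0588
After 'anomalous': P(ore) = 0.85·0.0588 / (0.85·0.0588 + 0.2·0.9412) ≈ 0.2099

0.210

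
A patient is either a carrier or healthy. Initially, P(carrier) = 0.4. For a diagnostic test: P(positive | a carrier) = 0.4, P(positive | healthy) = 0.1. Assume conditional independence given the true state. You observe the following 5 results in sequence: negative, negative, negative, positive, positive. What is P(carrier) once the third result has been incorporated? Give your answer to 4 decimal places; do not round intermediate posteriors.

Apply Bayes' rule sequentially, carrying P(carrier) forward.
After 'negative': P(carrier) = 0.6·0.4000 / (0.6·0.4000 + 0.9·0.6000) ≈ 0.3077
After 'negative': P(carrier) = 0.6·0.3077 / (0.6·0.3077 + 0.9·0.6923) ≈ 0.2286
After 'negative': P(carrier) = 0.6·0.2286 / (0.6·0.2286 + 0.9·0.7714) ≈ 0.1649

0.1649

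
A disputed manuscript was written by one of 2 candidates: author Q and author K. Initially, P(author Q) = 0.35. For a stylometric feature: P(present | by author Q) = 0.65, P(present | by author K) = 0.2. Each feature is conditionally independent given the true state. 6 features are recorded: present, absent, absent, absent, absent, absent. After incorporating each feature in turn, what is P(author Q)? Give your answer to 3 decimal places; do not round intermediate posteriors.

After 'present': P(author Q) = 0.65·0.3500 / (0.65·0.3500 + 0.2·0.6500) ≈ 0.6364
After 'absent': P(author Q) = 0.35·0.6364 / (0.35·0.6364 + 0.8·0.3636) ≈ 0.4336
After 'absent': P(author Q) = 0.35·0.4336 / (0.35·0.4336 + 0.8·0.5664) ≈ 0.2509
After 'absent': P(author Q) = 0.35·0.2509 / (0.35·0.2509 + 0.8·0.7491) ≈ 0.1278
After 'absent': P(author Q) = 0.35·0.1278 / (0.35·0.1278 + 0.8·0.8722) ≈ 0.0603
After 'absent': P(author Q) = 0.35·0.0603 / (0.35·0.0603 + 0.8·0.9397) ≈ 0.0273

0.027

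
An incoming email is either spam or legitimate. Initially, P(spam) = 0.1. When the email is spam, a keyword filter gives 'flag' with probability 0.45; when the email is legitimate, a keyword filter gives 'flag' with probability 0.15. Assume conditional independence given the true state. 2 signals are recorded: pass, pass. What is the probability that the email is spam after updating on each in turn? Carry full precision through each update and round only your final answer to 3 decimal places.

After 'pass': P(spam) = 0.55·0.1000 / (0.55·0.1000 + 0.85·0.9000) ≈ 0.0671
After 'pass': P(spam) = 0.55·0.0671 / (0.55·0.0671 + 0.85·0.9329) ≈ 0.0445

0.044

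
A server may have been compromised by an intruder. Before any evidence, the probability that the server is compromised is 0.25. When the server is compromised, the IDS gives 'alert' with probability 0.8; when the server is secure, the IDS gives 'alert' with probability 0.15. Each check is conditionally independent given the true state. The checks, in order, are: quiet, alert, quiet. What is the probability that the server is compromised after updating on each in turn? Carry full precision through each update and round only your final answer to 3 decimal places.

Each posterior becomes the prior for the next update.
After 'quiet': P(compromised) = 0.2·0.2500 / (0.2·0.2500 + 0.85·0.7500) ≈ 0.0727
After 'alert': P(compromised) = 0.8·0.0727 / (0.8·0.0727 + 0.15·0.9273) ≈ 0.2949
After 'quiet': P(compromised) = 0.2·0.2949 / (0.2·0.2949 + 0.85·0.7051) ≈ 0.0896

0.090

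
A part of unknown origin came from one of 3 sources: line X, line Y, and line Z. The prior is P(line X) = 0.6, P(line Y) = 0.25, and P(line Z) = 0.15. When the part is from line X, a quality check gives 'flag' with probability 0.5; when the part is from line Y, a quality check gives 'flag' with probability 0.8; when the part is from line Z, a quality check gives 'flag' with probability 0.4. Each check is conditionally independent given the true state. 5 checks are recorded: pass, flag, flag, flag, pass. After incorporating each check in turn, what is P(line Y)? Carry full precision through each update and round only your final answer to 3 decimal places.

0.187

Apply Bayes' rule sequentially, carrying P(line Y) forward.
After 'pass': normaliser = 0.5·0.6000 + 0.2·0.2500 + 0.6·0.1500; P(line X) ≈ 0.6818, P(line Y) ≈ 0.1136, P(line Z) ≈ 0.2045
After 'flag': normaliser = 0.5·0.6818 + 0.8·0.1136 + 0.4·0.2045; P(line X) ≈ 0.6637, P(line Y) ≈ 0.1770, P(line Z) ≈ 0.1593
After 'flag': normaliser = 0.5·0.6637 + 0.8·0.1770 + 0.4·0.1593; P(line X) ≈ 0.6178, P(line Y) ≈ 0.2636, P(line Z) ≈ 0.1186
After 'flag': normaliser = 0.5·0.6178 + 0.8·0.2636 + 0.4·0.1186; P(line X) ≈ 0.5446, P(line Y) ≈ 0.3718, P(line Z) ≈ 0.0836
After 'pass': normaliser = 0.5·0.5446 + 0.2·0.3718 + 0.6·0.0836; P(line X) ≈ 0.6862, P(line Y) ≈ 0.1874, P(line Z) ≈ 0.1265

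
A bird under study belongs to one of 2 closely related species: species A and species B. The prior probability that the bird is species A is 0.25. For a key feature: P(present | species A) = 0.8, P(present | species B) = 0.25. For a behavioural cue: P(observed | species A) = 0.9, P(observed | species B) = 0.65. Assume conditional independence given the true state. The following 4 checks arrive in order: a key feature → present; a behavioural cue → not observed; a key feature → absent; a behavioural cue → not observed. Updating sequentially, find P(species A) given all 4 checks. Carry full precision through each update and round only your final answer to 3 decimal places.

Apply Bayes' rule sequentially, carrying P(species A) forward.
After a key feature='present': P(species A) = 0.8·0.2500 / (0.8·0.2500 + 0.25·0.7500) ≈ 0.5161
After a behavioural cue='not observed': P(species A) = 0.1·0.5161 / (0.1·0.5161 + 0.35·0.4839) ≈ 0.2336
After a key feature='absent': P(species A) = 0.2·0.2336 / (0.2·0.2336 + 0.75·0.7664) ≈ 0.0752
After a behavioural cue='not observed': P(species A) = 0.1·0.0752 / (0.1·0.0752 + 0.35·0.9248) ≈ 0.0227

0.023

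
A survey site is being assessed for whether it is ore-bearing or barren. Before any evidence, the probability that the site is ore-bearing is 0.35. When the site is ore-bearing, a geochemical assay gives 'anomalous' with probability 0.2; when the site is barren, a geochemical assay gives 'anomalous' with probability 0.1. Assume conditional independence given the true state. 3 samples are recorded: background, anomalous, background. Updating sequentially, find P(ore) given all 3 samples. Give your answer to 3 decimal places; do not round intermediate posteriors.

After 'background': P(ore) = 0.8·0.3500 / (0.8·0.3500 + 0.9·0.6500) ≈ 0.3237
After 'anomalous': P(ore) = 0.2·0.3237 / (0.2·0.3237 + 0.1·0.6763) ≈ 0.4891
After 'background': P(ore) = 0.8·0.4891 / (0.8·0.4891 + 0.9·0.5109) ≈ 0.4597

0.460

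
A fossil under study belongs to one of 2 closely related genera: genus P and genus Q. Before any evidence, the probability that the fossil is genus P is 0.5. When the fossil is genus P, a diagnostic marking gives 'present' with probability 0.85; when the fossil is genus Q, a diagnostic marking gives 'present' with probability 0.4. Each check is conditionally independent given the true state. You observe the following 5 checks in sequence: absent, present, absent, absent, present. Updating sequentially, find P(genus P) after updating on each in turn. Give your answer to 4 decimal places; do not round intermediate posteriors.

After 'absent': P(genus P) = 0.15·0.5000 / (0.15·0.5000 + 0.6·0.5000) ≈ 0.2000
After 'present': P(genus P) = 0.85·0.2000 / (0.85·0.2000 + 0.4·0.8000) ≈ 0.3469
After 'absent': P(genus P) = 0.15·0.3469 / (0.15·0.3469 + 0.6·0.6531) ≈ 0.1172
After 'absent': P(genus P) = 0.15·0.1172 / (0.15·0.1172 + 0.6·0.8828) ≈ 0.0321
After 'present': P(genus P) = 0.85·0.0321 / (0.85·0.0321 + 0.4·0.9679) ≈ 0.0659

0.0659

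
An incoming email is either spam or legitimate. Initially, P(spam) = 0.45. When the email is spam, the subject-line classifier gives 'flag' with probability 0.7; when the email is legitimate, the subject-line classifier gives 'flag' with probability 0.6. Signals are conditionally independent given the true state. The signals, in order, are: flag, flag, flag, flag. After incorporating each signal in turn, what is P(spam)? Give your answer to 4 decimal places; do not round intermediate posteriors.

After 'flag': P(spam) = 0.7·0.4500 / (0.7·0.4500 + 0.6·0.5500) ≈ 0.4884
After 'flag': P(spam) = 0.7·0.4884 / (0.7·0.4884 + 0.6·0.5116) ≈ 0.5269
After 'flag': P(spam) = 0.7·0.5269 / (0.7·0.5269 + 0.6·0.4731) ≈ 0.5651
After 'flag': P(spam) = 0.7·0.5651 / (0.7·0.5651 + 0.6·0.4349) ≈ 0.6025

0.6025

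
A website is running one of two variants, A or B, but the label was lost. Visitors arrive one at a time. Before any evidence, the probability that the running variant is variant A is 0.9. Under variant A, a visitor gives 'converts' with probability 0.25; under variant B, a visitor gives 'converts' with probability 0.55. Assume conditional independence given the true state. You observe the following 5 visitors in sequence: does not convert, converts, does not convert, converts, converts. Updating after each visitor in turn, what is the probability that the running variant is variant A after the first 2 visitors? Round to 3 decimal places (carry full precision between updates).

0.872

After 'does not convert': P(A) = 0.75·0.9000 / (0.75·0.9000 + 0.45·0.1000) ≈ 0.9375
After 'converts': P(A) = 0.25·0.9375 / (0.25·0.9375 + 0.55·0.0625) ≈ 0.8721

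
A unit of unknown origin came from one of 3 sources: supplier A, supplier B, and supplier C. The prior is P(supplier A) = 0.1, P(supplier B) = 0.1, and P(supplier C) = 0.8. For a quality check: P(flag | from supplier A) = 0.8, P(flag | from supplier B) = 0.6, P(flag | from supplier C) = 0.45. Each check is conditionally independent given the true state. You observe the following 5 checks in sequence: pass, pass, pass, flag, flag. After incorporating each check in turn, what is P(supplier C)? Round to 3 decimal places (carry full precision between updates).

After 'pass': normaliser = 0.2·0.1000 + 0.4·0.1000 + 0.55·0.8000; P(supplier A) ≈ 0.0400, P(supplier B) ≈ 0.0800, P(supplier C) ≈ 0.8800
After 'pass': normaliser = 0.2·0.0400 + 0.4·0.0800 + 0.55·0.8800; P(supplier A) ≈ 0.0153, P(supplier B) ≈ 0.0611, P(supplier C) ≈ 0.9237
After 'pass': normaliser = 0.2·0.0153 + 0.4·0.0611 + 0.55·0.9237; P(supplier A) ≈ 0.0057, P(supplier B) ≈ 0.0456, P(supplier C) ≈ 0.9487
After 'flag': normaliser = 0.8·0.0057 + 0.6·0.0456 + 0.45·0.9487; P(supplier A) ≈ 0.0099, P(supplier B) ≈ 0.0597, P(supplier C) ≈ 0.9304
After 'flag': normaliser = 0.8·0.0099 + 0.6·0.0597 + 0.45·0.9304; P(supplier A) ≈ 0.0172, P(supplier B) ≈ 0.0774, P(supplier C) ≈ 0.9054

0.905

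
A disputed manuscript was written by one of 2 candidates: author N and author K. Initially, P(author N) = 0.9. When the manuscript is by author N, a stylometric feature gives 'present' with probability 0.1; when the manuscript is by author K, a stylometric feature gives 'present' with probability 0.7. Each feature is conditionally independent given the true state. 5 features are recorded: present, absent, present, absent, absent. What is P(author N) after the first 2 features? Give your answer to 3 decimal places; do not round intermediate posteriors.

0.794

Each posterior becomes the prior for the next update.
After 'present': P(author N) = 0.1·0.9000 / (0.1·0.9000 + 0.7·0.1000) ≈ 0.5625
After 'absent': P(author N) = 0.9·0.5625 / (0.9·0.5625 + 0.3·0.4375) ≈ 0.7941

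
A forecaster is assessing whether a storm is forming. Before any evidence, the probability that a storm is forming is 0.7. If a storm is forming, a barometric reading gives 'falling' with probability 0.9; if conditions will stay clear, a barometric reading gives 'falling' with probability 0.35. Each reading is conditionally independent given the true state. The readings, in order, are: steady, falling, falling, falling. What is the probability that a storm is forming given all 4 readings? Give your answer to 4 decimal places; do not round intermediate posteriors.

Each posterior becomes the prior for the next update.
After 'steady': P(storm) = 0.1·0.7000 / (0.1·0.7000 + 0.65·0.3000) ≈ 0.2642
After 'falling': P(storm) = 0.9·0.2642 / (0.9·0.2642 + 0.35·0.7358) ≈ 0.4800
After 'falling': P(storm) = 0.9·0.4800 / (0.9·0.4800 + 0.35·0.5200) ≈ 0.7036
After 'falling': P(storm) = 0.9·0.7036 / (0.9·0.7036 + 0.35·0.2964) ≈ 0.8592

0.8592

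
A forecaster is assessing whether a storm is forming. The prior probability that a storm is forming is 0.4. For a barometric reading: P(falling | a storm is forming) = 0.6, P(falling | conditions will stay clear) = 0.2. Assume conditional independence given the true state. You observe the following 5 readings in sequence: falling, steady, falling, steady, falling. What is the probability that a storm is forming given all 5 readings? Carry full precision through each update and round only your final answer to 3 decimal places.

0.818

Each posterior becomes the prior for the next update.
After 'falling': P(storm) = 0.6·0.4000 / (0.6·0.4000 + 0.2·0.6000) ≈ 0.6667
After 'steady': P(storm) = 0.4·0.6667 / (0.4·0.6667 + 0.8·0.3333) ≈ 0.5000
After 'falling': P(storm) = 0.6·0.5000 / (0.6·0.5000 + 0.2·0.5000) ≈ 0.7500
After 'steady': P(storm) = 0.4·0.7500 / (0.4·0.7500 + 0.8·0.2500) ≈ 0.6000
After 'falling': P(storm) = 0.6·0.6000 / (0.6·0.6000 + 0.2·0.4000) ≈ 0.8182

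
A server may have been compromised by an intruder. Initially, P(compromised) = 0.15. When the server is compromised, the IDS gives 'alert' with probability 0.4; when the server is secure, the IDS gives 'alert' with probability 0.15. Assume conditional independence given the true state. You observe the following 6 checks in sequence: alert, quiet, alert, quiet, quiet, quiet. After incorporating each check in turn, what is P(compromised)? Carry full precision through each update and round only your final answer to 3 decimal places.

After 'alert': P(compromised) = 0.4·0.1500 / (0.4·0.1500 + 0.15·0.8500) ≈ 0.3200
After 'quiet': P(compromised) = 0.6·0.3200 / (0.6·0.3200 + 0.85·0.6800) ≈ 0.2494
After 'alert': P(compromised) = 0.4·0.2494 / (0.4·0.2494 + 0.15·0.7506) ≈ 0.4697
After 'quiet': P(compromised) = 0.6·0.4697 / (0.6·0.4697 + 0.85·0.5303) ≈ 0.3847
After 'quiet': P(compromised) = 0.6·0.3847 / (0.6·0.3847 + 0.85·0.6153) ≈ 0.3062
After 'quiet': P(compromised) = 0.6·0.3062 / (0.6·0.3062 + 0.85·0.6938) ≈ 0.2375

0.238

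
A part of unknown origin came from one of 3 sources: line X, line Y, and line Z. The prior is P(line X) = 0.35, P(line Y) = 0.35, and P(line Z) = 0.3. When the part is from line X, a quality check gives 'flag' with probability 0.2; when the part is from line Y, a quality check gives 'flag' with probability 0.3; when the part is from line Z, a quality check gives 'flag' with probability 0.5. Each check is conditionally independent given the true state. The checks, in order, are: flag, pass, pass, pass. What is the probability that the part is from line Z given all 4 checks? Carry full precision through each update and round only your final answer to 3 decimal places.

0.207

After 'flag': normaliser = 0.2·0.3500 + 0.3·0.3500 + 0.5·0.3000; P(line X) ≈ 0.2154, P(line Y) ≈ 0.3231, P(line Z) ≈ 0.4615
After 'pass': normaliser = 0.8·0.2154 + 0.7·0.3231 + 0.5·0.4615; P(line X) ≈ 0.2738, P(line Y) ≈ 0.3594, P(line Z) ≈ 0.3667
After 'pass': normaliser = 0.8·0.2738 + 0.7·0.3594 + 0.5·0.3667; P(line X) ≈ 0.3350, P(line Y) ≈ 0.3847, P(line Z) ≈ 0.2804
After 'pass': normaliser = 0.8·0.3350 + 0.7·0.3847 + 0.5·0.2804; P(line X) ≈ 0.3956, P(line Y) ≈ 0.3975, P(line Z) ≈ 0.2069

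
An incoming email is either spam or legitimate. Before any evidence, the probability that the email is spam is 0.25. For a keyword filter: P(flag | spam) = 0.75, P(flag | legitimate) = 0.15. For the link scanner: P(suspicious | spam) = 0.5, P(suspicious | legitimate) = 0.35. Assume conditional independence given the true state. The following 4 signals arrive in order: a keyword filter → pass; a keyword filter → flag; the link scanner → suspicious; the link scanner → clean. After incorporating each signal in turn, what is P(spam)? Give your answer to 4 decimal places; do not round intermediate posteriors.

0.3501

After a keyword filter='pass': P(spam) = 0.25·0.2500 / (0.25·0.2500 + 0.85·0.7500) ≈ 0.0893
After a keyword filter='flag': P(spam) = 0.75·0.0893 / (0.75·0.0893 + 0.15·0.9107) ≈ 0.3289
After the link scanner='suspicious': P(spam) = 0.5·0.3289 / (0.5·0.3289 + 0.35·0.6711) ≈ 0.4119
After the link scanner='clean': P(spam) = 0.5·0.4119 / (0.5·0.4119 + 0.65·0.5881) ≈ 0.3501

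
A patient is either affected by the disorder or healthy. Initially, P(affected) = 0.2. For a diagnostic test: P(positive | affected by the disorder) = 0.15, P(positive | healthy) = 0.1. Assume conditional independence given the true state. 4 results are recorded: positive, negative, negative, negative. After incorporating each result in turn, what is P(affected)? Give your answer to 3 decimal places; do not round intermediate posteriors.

0.240

After 'positive': P(affected) = 0.15·0.2000 / (0.15·0.2000 + 0.1·0.8000) ≈ 0.2727
After 'negative': P(affected) = 0.85·0.2727 / (0.85·0.2727 + 0.9·0.7273) ≈ 0.2615
After 'negative': P(affected) = 0.85·0.2615 / (0.85·0.2615 + 0.9·0.7385) ≈ 0.2507
After 'negative': P(affected) = 0.85·0.2507 / (0.85·0.2507 + 0.9·0.7493) ≈ 0.2401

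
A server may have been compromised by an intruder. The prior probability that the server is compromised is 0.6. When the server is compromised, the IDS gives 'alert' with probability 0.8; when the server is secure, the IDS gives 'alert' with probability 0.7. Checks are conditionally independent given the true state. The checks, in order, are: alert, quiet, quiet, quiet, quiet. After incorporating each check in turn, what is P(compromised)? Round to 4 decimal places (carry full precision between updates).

0.2530

After 'alert': P(compromised) = 0.8·0.6000 / (0.8·0.6000 + 0.7·0.4000) ≈ 0.6316
After 'quiet': P(compromised) = 0.2·0.6316 / (0.2·0.6316 + 0.3·0.3684) ≈ 0.5333
After 'quiet': P(compromised) = 0.2·0.5333 / (0.2·0.5333 + 0.3·0.4667) ≈ 0.4324
After 'quiet': P(compromised) = 0.2·0.4324 / (0.2·0.4324 + 0.3·0.5676) ≈ 0.3368
After 'quiet': P(compromised) = 0.2·0.3368 / (0.2·0.3368 + 0.3·0.6632) ≈ 0.2530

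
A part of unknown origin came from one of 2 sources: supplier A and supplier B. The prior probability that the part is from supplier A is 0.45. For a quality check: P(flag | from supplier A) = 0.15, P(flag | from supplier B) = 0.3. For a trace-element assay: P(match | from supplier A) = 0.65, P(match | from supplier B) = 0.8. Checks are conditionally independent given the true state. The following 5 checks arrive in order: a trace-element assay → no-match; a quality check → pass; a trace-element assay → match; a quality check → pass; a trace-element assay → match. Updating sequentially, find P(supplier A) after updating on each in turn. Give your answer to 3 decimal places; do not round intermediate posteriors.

Each posterior becomes the prior for the next update.
After a trace-element assay='no-match': P(supplier A) = 0.35·0.4500 / (0.35·0.4500 + 0.2·0.5500) ≈ 0.5888
After a quality check='pass': P(supplier A) = 0.85·0.5888 / (0.85·0.5888 + 0.7·0.4112) ≈ 0.6349
After a trace-element assay='match': P(supplier A) = 0.65·0.6349 / (0.65·0.6349 + 0.8·0.3651) ≈ 0.5855
After a quality check='pass': P(supplier A) = 0.85·0.5855 / (0.85·0.5855 + 0.7·0.4145) ≈ 0.6317
After a trace-element assay='match': P(supplier A) = 0.65·0.6317 / (0.65·0.6317 + 0.8·0.3683) ≈ 0.5822

0.582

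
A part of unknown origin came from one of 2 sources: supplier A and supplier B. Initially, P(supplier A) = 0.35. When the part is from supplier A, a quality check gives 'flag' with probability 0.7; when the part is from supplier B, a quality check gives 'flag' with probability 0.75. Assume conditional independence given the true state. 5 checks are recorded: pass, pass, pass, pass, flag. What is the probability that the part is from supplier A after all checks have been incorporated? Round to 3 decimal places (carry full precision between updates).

After 'pass': P(supplier A) = 0.3·0.3500 / (0.3·0.3500 + 0.25·0.6500) ≈ 0.3925
After 'pass': P(supplier A) = 0.3·0.3925 / (0.3·0.3925 + 0.25·0.6075) ≈ 0.4367
After 'pass': P(supplier A) = 0.3·0.4367 / (0.3·0.4367 + 0.25·0.5633) ≈ 0.4820
After 'pass': P(supplier A) = 0.3·0.4820 / (0.3·0.4820 + 0.25·0.5180) ≈ 0.5275
After 'flag': P(supplier A) = 0.7·0.5275 / (0.7·0.5275 + 0.75·0.4725) ≈ 0.5103

0.510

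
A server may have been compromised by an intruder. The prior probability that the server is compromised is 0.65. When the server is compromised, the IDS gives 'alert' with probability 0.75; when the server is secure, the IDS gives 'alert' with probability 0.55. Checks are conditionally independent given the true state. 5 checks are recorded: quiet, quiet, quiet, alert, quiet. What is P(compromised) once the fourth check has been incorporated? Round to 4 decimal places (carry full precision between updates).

After 'quiet': P(compromised) = 0.25·0.6500 / (0.25·0.6500 + 0.45·0.3500) ≈ 0.5078
After 'quiet': P(compromised) = 0.25·0.5078 / (0.25·0.5078 + 0.45·0.4922) ≈ 0.3643
After 'quiet': P(compromised) = 0.25·0.3643 / (0.25·0.3643 + 0.45·0.6357) ≈ 0.2415
After 'alert': P(compromised) = 0.75·0.2415 / (0.75·0.2415 + 0.55·0.7585) ≈ 0.3028

0.3028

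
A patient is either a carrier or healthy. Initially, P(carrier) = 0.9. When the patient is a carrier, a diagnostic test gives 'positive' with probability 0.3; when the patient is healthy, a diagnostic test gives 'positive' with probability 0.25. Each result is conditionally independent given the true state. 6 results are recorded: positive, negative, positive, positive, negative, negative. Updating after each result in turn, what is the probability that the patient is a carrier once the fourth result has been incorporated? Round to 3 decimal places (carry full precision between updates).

0.936

After 'positive': P(carrier) = 0.3·0.9000 / (0.3·0.9000 + 0.25·0.1000) ≈ 0.9153
After 'negative': P(carrier) = 0.7·0.9153 / (0.7·0.9153 + 0.75·0.0847) ≈ 0.9097
After 'positive': P(carrier) = 0.3·0.9097 / (0.3·0.9097 + 0.25·0.0903) ≈ 0.9236
After 'positive': P(carrier) = 0.3·0.9236 / (0.3·0.9236 + 0.25·0.0764) ≈ 0.9355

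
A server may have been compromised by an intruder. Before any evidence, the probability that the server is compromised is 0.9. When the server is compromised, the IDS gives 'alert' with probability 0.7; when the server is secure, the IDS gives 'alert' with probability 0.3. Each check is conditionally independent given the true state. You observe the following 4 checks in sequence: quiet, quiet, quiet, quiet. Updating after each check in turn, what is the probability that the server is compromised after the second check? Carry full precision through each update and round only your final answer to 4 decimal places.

0.6231

After 'quiet': P(compromised) = 0.3·0.9000 / (0.3·0.9000 + 0.7·0.1000) ≈ 0.7941
After 'quiet': P(compromised) = 0.3·0.7941 / (0.3·0.7941 + 0.7·0.2059) ≈ 0.6231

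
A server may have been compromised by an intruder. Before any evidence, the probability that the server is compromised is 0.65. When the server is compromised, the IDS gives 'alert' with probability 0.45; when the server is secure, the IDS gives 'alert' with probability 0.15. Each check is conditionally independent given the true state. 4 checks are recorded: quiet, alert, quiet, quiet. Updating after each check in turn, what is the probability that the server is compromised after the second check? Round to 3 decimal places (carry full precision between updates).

0.783

After 'quiet': P(compromised) = 0.55·0.6500 / (0.55·0.6500 + 0.85·0.3500) ≈ 0.5458
After 'alert': P(compromised) = 0.45·0.5458 / (0.45·0.5458 + 0.15·0.4542) ≈ 0.7828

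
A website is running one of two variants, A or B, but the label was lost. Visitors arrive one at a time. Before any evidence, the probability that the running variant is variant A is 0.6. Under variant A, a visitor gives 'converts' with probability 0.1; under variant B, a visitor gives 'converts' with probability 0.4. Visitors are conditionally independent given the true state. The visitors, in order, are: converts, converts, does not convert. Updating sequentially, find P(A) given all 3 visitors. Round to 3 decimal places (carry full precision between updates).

Each posterior becomes the prior for the next update.
After 'converts': P(A) = 0.1·0.6000 / (0.1·0.6000 + 0.4·0.4000) ≈ 0.2727
After 'converts': P(A) = 0.1·0.2727 / (0.1·0.2727 + 0.4·0.7273) ≈ 0.0857
After 'does not convert': P(A) = 0.9·0.0857 / (0.9·0.0857 + 0.6·0.9143) ≈ 0.1233

0.123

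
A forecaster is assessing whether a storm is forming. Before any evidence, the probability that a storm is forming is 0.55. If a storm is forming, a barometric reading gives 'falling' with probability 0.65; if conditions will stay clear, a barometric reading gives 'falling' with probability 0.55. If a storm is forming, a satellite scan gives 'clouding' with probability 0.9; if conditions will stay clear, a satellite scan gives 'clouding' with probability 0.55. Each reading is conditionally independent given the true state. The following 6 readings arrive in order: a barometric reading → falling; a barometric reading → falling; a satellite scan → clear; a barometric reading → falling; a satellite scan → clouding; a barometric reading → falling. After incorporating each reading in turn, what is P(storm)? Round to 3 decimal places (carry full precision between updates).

After a barometric reading='falling': P(storm) = 0.65·0.5500 / (0.65·0.5500 + 0.55·0.4500) ≈ 0.5909
After a barometric reading='falling': P(storm) = 0.65·0.5909 / (0.65·0.5909 + 0.55·0.4091) ≈ 0.6306
After a satellite scan='clear': P(storm) = 0.1·0.6306 / (0.1·0.6306 + 0.45·0.3694) ≈ 0.2750
After a barometric reading='falling': P(storm) = 0.65·0.2750 / (0.65·0.2750 + 0.55·0.7250) ≈ 0.3095
After a satellite scan='clouding': P(storm) = 0.9·0.3095 / (0.9·0.3095 + 0.55·0.6905) ≈ 0.4232
After a barometric reading='falling': P(storm) = 0.65·0.4232 / (0.65·0.4232 + 0.55·0.5768) ≈ 0.4644

0.464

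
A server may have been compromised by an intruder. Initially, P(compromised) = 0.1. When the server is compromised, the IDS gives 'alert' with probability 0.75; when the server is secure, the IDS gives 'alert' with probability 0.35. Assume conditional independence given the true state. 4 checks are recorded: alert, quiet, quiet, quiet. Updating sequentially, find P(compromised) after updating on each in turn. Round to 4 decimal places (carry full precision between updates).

After 'alert': P(compromised) = 0.75·0.1000 / (0.75·0.1000 + 0.35·0.9000) ≈ 0.1923
After 'quiet': P(compromised) = 0.25·0.1923 / (0.25·0.1923 + 0.65·0.8077) ≈ 0.0839
After 'quiet': P(compromised) = 0.25·0.0839 / (0.25·0.0839 + 0.65·0.9161) ≈ 0.0340
After 'quiet': P(compromised) = 0.25·0.0340 / (0.25·0.0340 + 0.65·0.9660) ≈ 0.0134

0.0134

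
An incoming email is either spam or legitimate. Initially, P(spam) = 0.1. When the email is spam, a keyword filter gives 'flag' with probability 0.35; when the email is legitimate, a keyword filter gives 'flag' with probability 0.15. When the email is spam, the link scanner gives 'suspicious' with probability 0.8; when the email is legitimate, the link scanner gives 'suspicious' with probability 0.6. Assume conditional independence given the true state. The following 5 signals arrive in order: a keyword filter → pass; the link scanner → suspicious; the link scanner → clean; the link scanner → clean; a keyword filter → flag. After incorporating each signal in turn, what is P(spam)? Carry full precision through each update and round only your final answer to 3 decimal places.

0.062

Apply Bayes' rule sequentially, carrying P(spam) forward.
After a keyword filter='pass': P(spam) = 0.65·0.1000 / (0.65·0.1000 + 0.85·0.9000) ≈ 0.0783
After the link scanner='suspicious': P(spam) = 0.8·0.0783 / (0.8·0.0783 + 0.6·0.9217) ≈ 0.1018
After the link scanner='clean': P(spam) = 0.2·0.1018 / (0.2·0.1018 + 0.4·0.8982) ≈ 0.0536
After the link scanner='clean': P(spam) = 0.2·0.0536 / (0.2·0.0536 + 0.4·0.9464) ≈ 0.0275
After a keyword filter='flag': P(spam) = 0.35·0.0275 / (0.35·0.0275 + 0.15·0.9725) ≈ 0.0620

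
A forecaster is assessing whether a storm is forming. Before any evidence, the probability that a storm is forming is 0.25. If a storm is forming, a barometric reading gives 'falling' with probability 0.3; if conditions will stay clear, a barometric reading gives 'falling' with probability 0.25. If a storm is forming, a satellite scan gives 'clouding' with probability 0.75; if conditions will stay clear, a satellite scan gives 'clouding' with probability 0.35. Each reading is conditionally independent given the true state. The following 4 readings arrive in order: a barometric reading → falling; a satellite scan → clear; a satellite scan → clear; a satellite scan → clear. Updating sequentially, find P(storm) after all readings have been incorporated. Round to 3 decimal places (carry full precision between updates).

After a barometric reading='falling': P(storm) = 0.3·0.2500 / (0.3·0.2500 + 0.25·0.7500) ≈ 0.2857
After a satellite scan='clear': P(storm) = 0.25·0.2857 / (0.25·0.2857 + 0.65·0.7143) ≈ 0.1333
After a satellite scan='clear': P(storm) = 0.25·0.1333 / (0.25·0.1333 + 0.65·0.8667) ≈ 0.0559
After a satellite scan='clear': P(storm) = 0.25·0.0559 / (0.25·0.0559 + 0.65·0.9441) ≈ 0.0223

0.022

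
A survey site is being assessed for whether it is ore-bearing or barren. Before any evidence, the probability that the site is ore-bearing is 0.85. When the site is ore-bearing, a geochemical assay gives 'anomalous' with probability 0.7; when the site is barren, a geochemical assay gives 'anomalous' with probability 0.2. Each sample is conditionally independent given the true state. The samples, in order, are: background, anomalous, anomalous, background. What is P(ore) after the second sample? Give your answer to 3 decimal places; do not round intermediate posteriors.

After 'background': P(ore) = 0.3·0.8500 / (0.3·0.8500 + 0.8·0.1500) ≈ 0.6800
After 'anomalous': P(ore) = 0.7·0.6800 / (0.7·0.6800 + 0.2·0.3200) ≈ 0.8815

0.881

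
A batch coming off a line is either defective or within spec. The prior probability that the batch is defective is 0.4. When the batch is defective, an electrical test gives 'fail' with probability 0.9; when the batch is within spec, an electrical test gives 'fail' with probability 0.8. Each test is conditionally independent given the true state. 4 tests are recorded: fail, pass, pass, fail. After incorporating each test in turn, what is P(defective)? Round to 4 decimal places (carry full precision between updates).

After 'fail': P(defective) = 0.9·0.4000 / (0.9·0.4000 + 0.8·0.6000) ≈ 0.4286
After 'pass': P(defective) = 0.1·0.4286 / (0.1·0.4286 + 0.2·0.5714) ≈ 0.2727
After 'pass': P(defective) = 0.1·0.2727 / (0.1·0.2727 + 0.2·0.7273) ≈ 0.1579
After 'fail': P(defective) = 0.9·0.1579 / (0.9·0.1579 + 0.8·0.8421) ≈ 0.1742

0.1742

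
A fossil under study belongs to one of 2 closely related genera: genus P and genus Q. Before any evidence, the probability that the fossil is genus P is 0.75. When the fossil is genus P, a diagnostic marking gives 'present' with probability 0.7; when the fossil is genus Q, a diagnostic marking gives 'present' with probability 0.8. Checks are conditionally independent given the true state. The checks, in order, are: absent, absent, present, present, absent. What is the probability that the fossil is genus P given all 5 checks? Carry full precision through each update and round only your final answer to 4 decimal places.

Each posterior becomes the prior for the next update.
After 'absent': P(genus P) = 0.3·0.7500 / (0.3·0.7500 + 0.2·0.2500) ≈ 0.8182
After 'absent': P(genus P) = 0.3·0.8182 / (0.3·0.8182 + 0.2·0.1818) ≈ 0.8710
After 'present': P(genus P) = 0.7·0.8710 / (0.7·0.8710 + 0.8·0.1290) ≈ 0.8552
After 'present': P(genus P) = 0.7·0.8552 / (0.7·0.8552 + 0.8·0.1448) ≈ 0.8379
After 'absent': P(genus P) = 0.3·0.8379 / (0.3·0.8379 + 0.2·0.1621) ≈ 0.8857

0.8857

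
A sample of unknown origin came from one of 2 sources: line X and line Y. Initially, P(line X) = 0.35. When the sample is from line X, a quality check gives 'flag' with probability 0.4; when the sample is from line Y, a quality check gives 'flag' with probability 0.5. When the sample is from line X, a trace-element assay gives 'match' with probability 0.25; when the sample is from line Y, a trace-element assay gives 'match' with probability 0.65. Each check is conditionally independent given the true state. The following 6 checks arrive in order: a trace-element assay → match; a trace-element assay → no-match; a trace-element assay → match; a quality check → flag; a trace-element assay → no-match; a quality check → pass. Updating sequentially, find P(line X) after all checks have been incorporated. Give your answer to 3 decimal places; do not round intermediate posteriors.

After a trace-element assay='match': P(line X) = 0.25·0.3500 / (0.25·0.3500 + 0.65·0.6500) ≈ 0.1716
After a trace-element assay='no-match': P(line X) = 0.75·0.1716 / (0.75·0.1716 + 0.35·0.8284) ≈ 0.3074
After a trace-element assay='match': P(line X) = 0.25·0.3074 / (0.25·0.3074 + 0.65·0.6926) ≈ 0.1458
After a quality check='flag': P(line X) = 0.4·0.1458 / (0.4·0.1458 + 0.5·0.8542) ≈ 0.1201
After a trace-element assay='no-match': P(line X) = 0.75·0.1201 / (0.75·0.1201 + 0.35·0.8799) ≈ 0.2264
After a quality check='pass': P(line X) = 0.6·0.2264 / (0.6·0.2264 + 0.5·0.7736) ≈ 0.2599

0.260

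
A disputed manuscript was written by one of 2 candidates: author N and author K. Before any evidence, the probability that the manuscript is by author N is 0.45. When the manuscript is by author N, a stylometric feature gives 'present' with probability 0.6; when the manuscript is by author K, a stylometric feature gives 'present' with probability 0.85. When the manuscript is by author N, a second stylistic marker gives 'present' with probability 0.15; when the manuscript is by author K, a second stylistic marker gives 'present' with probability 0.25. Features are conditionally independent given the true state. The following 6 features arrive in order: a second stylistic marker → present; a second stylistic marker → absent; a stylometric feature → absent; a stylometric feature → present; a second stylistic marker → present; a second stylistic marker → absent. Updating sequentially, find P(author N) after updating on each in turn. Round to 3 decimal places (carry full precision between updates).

0.416

After a second stylistic marker='present': P(author N) = 0.15·0.4500 / (0.15·0.4500 + 0.25·0.5500) ≈ 0.3293
After a second stylistic marker='absent': P(author N) = 0.85·0.3293 / (0.85·0.3293 + 0.75·0.6707) ≈ 0.3575
After a stylometric feature='absent': P(author N) = 0.4·0.3575 / (0.4·0.3575 + 0.15·0.6425) ≈ 0.5974
After a stylometric feature='present': P(author N) = 0.6·0.5974 / (0.6·0.5974 + 0.85·0.4026) ≈ 0.5115
After a second stylistic marker='present': P(author N) = 0.15·0.5115 / (0.15·0.5115 + 0.25·0.4885) ≈ 0.3859
After a second stylistic marker='absent': P(author N) = 0.85·0.3859 / (0.85·0.3859 + 0.75·0.6141) ≈ 0.4159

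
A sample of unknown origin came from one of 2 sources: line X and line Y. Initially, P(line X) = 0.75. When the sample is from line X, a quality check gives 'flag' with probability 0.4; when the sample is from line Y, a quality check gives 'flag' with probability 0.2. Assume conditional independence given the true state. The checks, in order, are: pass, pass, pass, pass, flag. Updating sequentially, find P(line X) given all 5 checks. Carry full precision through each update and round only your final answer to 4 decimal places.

After 'pass': P(line X) = 0.6·0.7500 / (0.6·0.7500 + 0.8·0.2500) ≈ 0.6923
After 'pass': P(line X) = 0.6·0.6923 / (0.6·0.6923 + 0.8·0.3077) ≈ 0.6279
After 'pass': P(line X) = 0.6·0.6279 / (0.6·0.6279 + 0.8·0.3721) ≈ 0.5586
After 'pass': P(line X) = 0.6·0.5586 / (0.6·0.5586 + 0.8·0.4414) ≈ 0.4870
After 'flag': P(line X) = 0.4·0.4870 / (0.4·0.4870 + 0.2·0.5130) ≈ 0.6550

0.6550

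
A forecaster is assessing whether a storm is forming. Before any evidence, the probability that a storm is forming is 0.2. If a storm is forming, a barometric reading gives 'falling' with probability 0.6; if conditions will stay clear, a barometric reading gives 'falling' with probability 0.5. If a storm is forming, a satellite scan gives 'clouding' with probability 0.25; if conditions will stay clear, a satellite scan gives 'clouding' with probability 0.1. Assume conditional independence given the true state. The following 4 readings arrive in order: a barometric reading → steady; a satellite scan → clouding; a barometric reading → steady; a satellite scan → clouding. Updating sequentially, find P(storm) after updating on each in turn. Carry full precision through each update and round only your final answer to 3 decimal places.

Each posterior becomes the prior for the next update.
After a barometric reading='steady': P(storm) = 0.4·0.2000 / (0.4·0.2000 + 0.5·0.8000) ≈ 0.1667
After a satellite scan='clouding': P(storm) = 0.25·0.1667 / (0.25·0.1667 + 0.1·0.8333) ≈ 0.3333
After a barometric reading='steady': P(storm) = 0.4·0.3333 / (0.4·0.3333 + 0.5·0.6667) ≈ 0.2857
After a satellite scan='clouding': P(storm) = 0.25·0.2857 / (0.25·0.2857 + 0.1·0.7143) ≈ 0.5000

0.500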